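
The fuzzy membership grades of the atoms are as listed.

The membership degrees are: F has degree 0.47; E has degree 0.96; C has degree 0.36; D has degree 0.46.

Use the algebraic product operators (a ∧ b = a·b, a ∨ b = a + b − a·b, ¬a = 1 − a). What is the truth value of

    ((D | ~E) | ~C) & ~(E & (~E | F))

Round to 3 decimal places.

~E = 1 − 0.9600 = 0.0400
D | ~E = a + b − a·b on (0.4600, 0.0400) = 0.4816
~C = 1 − 0.3600 = 0.6400
(D | ~E) | ~C = a + b − a·b on (0.4816, 0.6400) = 0.8134
~E = 1 − 0.9600 = 0.0400
~E | F = a + b − a·b on (0.0400, 0.4700) = 0.4912
E & (~E | F) = a·b on (0.9600, 0.4912) = 0.4716
~(E & (~E | F)) = 1 − 0.4716 = 0.5284
((D | ~E) | ~C) & ~(E & (~E | F)) = a·b on (0.8134, 0.5284) = 0.4298

0.430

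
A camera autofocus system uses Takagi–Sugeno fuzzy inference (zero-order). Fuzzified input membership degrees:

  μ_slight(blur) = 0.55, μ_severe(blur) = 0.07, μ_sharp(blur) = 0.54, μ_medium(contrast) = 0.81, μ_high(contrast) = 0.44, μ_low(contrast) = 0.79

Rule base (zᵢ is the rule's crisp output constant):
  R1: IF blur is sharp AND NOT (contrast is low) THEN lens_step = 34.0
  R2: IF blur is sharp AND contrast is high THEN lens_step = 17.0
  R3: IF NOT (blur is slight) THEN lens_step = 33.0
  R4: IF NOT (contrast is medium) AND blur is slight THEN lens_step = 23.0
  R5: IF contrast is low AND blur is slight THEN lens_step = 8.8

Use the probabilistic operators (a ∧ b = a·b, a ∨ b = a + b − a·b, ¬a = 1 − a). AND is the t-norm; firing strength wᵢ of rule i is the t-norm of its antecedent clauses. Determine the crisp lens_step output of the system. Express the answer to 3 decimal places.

21.621

R1 (z=34.0): sharp=0.54, ¬low=1−0.79=0.21; AND[a·b] → w = 0.1134
R2 (z=17.0): sharp=0.54, high=0.44; AND[a·b] → w = 0.2376
R3 (z=33.0): ¬slight=1−0.55=0.45 → w = 0.4500
R4 (z=23.0): ¬medium=1−0.81=0.19, slight=0.55; AND[a·b] → w = 0.1045
R5 (z=8.8): low=0.79, slight=0.55; AND[a·b] → w = 0.4345
Weighted average = (0.1134·34.0 + 0.2376·17.0 + 0.4500·33.0 + 0.1045·23.0 + 0.4345·8.8) / (0.1134 + 0.2376 + 0.4500 + 0.1045 + 0.4345)
  = 28.9719 / 1.3400 = 21.621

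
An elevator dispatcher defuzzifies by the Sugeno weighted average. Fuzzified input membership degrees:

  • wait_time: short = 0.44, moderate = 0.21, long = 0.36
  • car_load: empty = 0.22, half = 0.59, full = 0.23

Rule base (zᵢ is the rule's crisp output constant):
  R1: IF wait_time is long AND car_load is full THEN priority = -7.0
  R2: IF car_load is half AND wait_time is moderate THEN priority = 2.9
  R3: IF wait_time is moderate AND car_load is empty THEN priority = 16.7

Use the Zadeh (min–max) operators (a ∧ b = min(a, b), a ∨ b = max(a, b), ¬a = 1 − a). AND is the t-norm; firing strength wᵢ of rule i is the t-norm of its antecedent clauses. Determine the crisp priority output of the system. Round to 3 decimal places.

R1 (z=-7.0): long=0.36, full=0.23; AND[min(a, b)] → w = 0.23
R2 (z=2.9): half=0.59, moderate=0.21; AND[min(a, b)] → w = 0.21
R3 (z=16.7): moderate=0.21, empty=0.22; AND[min(a, b)] → w = 0.21
Weighted average = (0.23·-7.0 + 0.21·2.9 + 0.21·16.7) / (0.23 + 0.21 + 0.21)
  = 2.5060 / 0.6500 = 3.855

3.855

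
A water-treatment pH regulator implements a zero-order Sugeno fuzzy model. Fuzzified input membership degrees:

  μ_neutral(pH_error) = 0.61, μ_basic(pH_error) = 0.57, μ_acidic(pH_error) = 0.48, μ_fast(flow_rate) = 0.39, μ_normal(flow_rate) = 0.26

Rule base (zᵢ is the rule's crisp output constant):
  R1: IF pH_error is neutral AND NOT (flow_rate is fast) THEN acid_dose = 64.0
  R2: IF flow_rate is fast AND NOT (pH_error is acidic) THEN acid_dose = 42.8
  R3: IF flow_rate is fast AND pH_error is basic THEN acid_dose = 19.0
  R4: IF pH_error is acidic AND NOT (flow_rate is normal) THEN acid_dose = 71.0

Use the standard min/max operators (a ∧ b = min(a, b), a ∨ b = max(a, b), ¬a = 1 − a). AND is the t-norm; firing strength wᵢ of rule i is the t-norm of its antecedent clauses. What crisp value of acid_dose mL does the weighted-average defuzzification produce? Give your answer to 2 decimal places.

R1 (z=64.0): neutral=0.61, ¬fast=1−0.39=0.61; AND[min(a, b)] → w = 0.61
R2 (z=42.8): fast=0.39, ¬acidic=1−0.48=0.52; AND[min(a, b)] → w = 0.39
R3 (z=19.0): fast=0.39, basic=0.57; AND[min(a, b)] → w = 0.39
R4 (z=71.0): acidic=0.48, ¬normal=1−0.26=0.74; AND[min(a, b)] → w = 0.48
Weighted average = (0.61·64.0 + 0.39·42.8 + 0.39·19.0 + 0.48·71.0) / (0.61 + 0.39 + 0.39 + 0.48)
  = 97.2220 / 1.8700 = 51.99

51.99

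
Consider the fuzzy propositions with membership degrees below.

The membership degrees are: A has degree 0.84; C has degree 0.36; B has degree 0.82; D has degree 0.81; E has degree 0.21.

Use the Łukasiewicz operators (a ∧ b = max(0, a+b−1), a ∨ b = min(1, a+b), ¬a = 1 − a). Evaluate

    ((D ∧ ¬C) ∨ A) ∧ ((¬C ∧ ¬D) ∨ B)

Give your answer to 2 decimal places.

0.82

¬C = 1 − 0.36 = 0.64
D ∧ ¬C = max(0, a+b−1) on (0.81, 0.64) = 0.45
(D ∧ ¬C) ∨ A = min(1, a+b) on (0.45, 0.84) = 1.00
¬C = 1 − 0.36 = 0.64
¬D = 1 − 0.81 = 0.19
¬C ∧ ¬D = max(0, a+b−1) on (0.64, 0.19) = 0.00
(¬C ∧ ¬D) ∨ B = min(1, a+b) on (0.00, 0.82) = 0.82
((D ∧ ¬C) ∨ A) ∧ ((¬C ∧ ¬D) ∨ B) = max(0, a+b−1) on (1.00, 0.82) = 0.82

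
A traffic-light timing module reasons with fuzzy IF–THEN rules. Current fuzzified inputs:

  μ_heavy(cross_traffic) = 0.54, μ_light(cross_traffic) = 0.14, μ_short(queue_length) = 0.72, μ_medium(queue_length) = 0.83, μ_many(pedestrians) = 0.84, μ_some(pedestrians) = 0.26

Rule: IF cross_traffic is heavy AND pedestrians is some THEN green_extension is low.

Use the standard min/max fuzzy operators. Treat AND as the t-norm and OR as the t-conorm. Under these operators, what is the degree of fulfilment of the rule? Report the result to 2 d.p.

firing strength: heavy=0.54, some=0.26; AND[min(a, b)] → w = 0.26

0.26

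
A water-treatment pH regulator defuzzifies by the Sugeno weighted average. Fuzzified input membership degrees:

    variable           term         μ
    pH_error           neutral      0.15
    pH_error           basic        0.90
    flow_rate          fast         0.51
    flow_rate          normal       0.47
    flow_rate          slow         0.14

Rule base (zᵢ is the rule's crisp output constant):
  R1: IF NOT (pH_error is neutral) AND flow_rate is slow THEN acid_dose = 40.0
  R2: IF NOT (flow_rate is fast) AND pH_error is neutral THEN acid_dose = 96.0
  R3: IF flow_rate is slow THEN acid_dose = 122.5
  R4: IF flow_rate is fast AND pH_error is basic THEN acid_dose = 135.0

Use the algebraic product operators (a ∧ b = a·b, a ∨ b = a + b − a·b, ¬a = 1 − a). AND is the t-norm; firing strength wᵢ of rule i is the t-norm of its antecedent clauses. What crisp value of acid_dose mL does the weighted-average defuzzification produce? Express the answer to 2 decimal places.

114.88

R1 (z=40.0): ¬neutral=1−0.15=0.85, slow=0.14; AND[a·b] → w = 0.1190
R2 (z=96.0): ¬fast=1−0.51=0.49, neutral=0.15; AND[a·b] → w = 0.0735
R3 (z=122.5): slow=0.14 → w = 0.1400
R4 (z=135.0): fast=0.51, basic=0.90; AND[a·b] → w = 0.4590
Weighted average = (0.1190·40.0 + 0.0735·96.0 + 0.1400·122.5 + 0.4590·135.0) / (0.1190 + 0.0735 + 0.1400 + 0.4590)
  = 90.9310 / 0.7915 = 114.88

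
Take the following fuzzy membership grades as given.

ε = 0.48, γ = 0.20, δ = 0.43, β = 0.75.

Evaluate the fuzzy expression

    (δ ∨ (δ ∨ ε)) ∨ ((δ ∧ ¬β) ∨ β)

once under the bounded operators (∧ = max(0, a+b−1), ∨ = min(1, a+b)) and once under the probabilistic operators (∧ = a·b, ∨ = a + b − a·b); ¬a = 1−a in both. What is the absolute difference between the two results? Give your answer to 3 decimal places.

Under bounded:
  δ ∨ ε = min(1, a+b) on (0.43, 0.48) = 0.91
  δ ∨ (δ ∨ ε) = min(1, a+b) on (0.43, 0.91) = 1.00
  ¬β = 1 − 0.75 = 0.25
  δ ∧ ¬β = max(0, a+b−1) on (0.43, 0.25) = 0.00
  (δ ∧ ¬β) ∨ β = min(1, a+b) on (0.00, 0.75) = 0.75
  (δ ∨ (δ ∨ ε)) ∨ ((δ ∧ ¬β) ∨ β) = min(1, a+b) on (1.00, 0.75) = 1.00
  → value = 1.0000
Under probabilistic:
  δ ∨ ε = a + b − a·b on (0.4300, 0.4800) = 0.7036
  δ ∨ (δ ∨ ε) = a + b − a·b on (0.4300, 0.7036) = 0.8311
  ¬β = 1 − 0.7500 = 0.2500
  δ ∧ ¬β = a·b on (0.4300, 0.2500) = 0.1075
  (δ ∧ ¬β) ∨ β = a + b − a·b on (0.1075, 0.7500) = 0.7769
  (δ ∨ (δ ∨ ε)) ∨ ((δ ∧ ¬β) ∨ β) = a + b − a·b on (0.8311, 0.7769) = 0.9623
  → value = 0.9623
|1.0000 − 0.9623| = 0.038

0.038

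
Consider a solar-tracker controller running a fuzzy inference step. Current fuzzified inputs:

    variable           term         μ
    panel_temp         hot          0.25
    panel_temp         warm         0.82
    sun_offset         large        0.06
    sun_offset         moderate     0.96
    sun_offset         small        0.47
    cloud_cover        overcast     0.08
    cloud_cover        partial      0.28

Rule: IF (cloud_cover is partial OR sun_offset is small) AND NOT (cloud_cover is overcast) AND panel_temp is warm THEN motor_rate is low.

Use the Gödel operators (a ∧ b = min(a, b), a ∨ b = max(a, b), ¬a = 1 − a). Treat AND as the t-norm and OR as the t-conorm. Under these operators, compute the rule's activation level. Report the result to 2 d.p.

0.47

firing strength: (partial=0.28 OR small=0.47) = 0.47; AND[min(a, b)] with ¬overcast=1−0.08=0.92, warm=0.82 → w = 0.47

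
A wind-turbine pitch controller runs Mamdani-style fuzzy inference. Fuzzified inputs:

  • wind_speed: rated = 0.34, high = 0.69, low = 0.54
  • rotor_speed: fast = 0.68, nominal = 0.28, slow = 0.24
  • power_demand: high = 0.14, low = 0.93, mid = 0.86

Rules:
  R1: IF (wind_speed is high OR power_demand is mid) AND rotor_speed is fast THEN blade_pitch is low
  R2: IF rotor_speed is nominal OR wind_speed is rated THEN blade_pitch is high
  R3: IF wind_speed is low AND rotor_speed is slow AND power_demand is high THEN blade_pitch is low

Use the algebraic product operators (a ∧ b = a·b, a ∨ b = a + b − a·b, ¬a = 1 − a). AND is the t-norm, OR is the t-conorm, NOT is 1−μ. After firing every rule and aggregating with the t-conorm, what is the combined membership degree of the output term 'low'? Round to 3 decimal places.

R1: (high=0.69 OR mid=0.86) = 0.9566; AND[a·b] with fast=0.68 → w = 0.6505
R2: nominal=0.28, rated=0.34; OR[a + b − a·b] → w = 0.5248
R3: low=0.54, slow=0.24, high=0.14; AND[a·b] → w = 0.0181
Rules with consequent 'low': {R1, R3} → strengths 0.6505, 0.0181
Aggregate via t-conorm [a + b − a·b]: 0.6568

0.657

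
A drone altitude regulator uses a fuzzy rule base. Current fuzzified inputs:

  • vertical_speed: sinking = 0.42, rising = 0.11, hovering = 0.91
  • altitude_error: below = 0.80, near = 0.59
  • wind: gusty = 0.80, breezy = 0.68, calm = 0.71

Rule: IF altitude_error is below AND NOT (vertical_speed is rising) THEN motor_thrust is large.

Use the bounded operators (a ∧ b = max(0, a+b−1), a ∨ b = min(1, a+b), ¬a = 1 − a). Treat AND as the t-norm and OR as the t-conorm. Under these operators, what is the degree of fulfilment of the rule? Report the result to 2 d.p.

0.69

firing strength: below=0.80, ¬rising=1−0.11=0.89; AND[max(0, a+b−1)] → w = 0.69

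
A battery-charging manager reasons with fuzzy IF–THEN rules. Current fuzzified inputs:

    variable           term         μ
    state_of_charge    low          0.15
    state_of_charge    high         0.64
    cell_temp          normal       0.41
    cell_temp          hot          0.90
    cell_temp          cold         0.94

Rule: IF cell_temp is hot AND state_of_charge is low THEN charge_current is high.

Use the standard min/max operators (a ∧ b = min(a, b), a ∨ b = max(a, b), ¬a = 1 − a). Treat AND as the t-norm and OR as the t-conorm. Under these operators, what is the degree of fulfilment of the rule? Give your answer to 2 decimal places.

firing strength: hot=0.90, low=0.15; AND[min(a, b)] → w = 0.15

0.15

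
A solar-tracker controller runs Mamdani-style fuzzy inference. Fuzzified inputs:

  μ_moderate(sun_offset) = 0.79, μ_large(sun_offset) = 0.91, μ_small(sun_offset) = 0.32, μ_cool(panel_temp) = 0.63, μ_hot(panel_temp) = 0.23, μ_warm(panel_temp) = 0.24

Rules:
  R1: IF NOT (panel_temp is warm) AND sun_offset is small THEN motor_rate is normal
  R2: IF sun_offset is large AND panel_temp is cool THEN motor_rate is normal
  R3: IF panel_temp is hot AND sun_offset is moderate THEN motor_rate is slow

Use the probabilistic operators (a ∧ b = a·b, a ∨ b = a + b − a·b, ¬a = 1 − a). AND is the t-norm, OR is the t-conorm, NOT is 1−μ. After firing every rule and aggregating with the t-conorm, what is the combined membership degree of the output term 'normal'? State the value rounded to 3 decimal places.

R1: ¬warm=1−0.24=0.76, small=0.32; AND[a·b] → w = 0.2432
R2: large=0.91, cool=0.63; AND[a·b] → w = 0.5733
R3: hot=0.23, moderate=0.79; AND[a·b] → w = 0.1817
Rules with consequent 'normal': {R1, R2} → strengths 0.2432, 0.5733
Aggregate via t-conorm [a + b − a·b]: 0.6771

0.677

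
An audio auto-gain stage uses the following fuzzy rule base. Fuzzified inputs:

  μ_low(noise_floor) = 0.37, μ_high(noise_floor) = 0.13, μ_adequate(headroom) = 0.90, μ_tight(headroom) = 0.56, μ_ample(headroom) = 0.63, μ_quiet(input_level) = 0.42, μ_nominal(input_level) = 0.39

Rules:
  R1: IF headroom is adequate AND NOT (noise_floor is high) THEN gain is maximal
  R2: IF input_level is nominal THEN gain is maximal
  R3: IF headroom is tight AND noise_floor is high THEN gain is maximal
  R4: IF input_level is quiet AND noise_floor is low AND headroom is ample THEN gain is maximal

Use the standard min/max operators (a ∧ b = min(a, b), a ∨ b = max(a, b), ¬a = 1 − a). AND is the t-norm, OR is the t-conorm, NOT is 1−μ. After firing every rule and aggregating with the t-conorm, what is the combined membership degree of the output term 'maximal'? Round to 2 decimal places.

R1: adequate=0.90, ¬high=1−0.13=0.87; AND[min(a, b)] → w = 0.87
R2: nominal=0.39 → w = 0.39
R3: tight=0.56, high=0.13; AND[min(a, b)] → w = 0.13
R4: quiet=0.42, low=0.37, ample=0.63; AND[min(a, b)] → w = 0.37
Rules with consequent 'maximal': {R1, R2, R3, R4} → strengths 0.87, 0.39, 0.13, 0.37
Aggregate via t-conorm [max(a, b)]: 0.87

0.87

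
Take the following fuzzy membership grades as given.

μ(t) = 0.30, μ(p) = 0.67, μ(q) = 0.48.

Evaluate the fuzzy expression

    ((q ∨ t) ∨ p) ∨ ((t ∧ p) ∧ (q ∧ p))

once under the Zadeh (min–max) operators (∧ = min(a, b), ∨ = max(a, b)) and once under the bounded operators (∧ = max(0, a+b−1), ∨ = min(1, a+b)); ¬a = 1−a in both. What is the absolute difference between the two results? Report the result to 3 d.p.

Under Zadeh (min–max):
  q ∨ t = max(a, b) on (0.48, 0.30) = 0.48
  (q ∨ t) ∨ p = max(a, b) on (0.48, 0.67) = 0.67
  t ∧ p = min(a, b) on (0.30, 0.67) = 0.30
  q ∧ p = min(a, b) on (0.48, 0.67) = 0.48
  (t ∧ p) ∧ (q ∧ p) = min(a, b) on (0.30, 0.48) = 0.30
  ((q ∨ t) ∨ p) ∨ ((t ∧ p) ∧ (q ∧ p)) = max(a, b) on (0.67, 0.30) = 0.67
  → value = 0.6700
Under bounded:
  q ∨ t = min(1, a+b) on (0.48, 0.30) = 0.78
  (q ∨ t) ∨ p = min(1, a+b) on (0.78, 0.67) = 1.00
  t ∧ p = max(0, a+b−1) on (0.30, 0.67) = 0.00
  q ∧ p = max(0, a+b−1) on (0.48, 0.67) = 0.15
  (t ∧ p) ∧ (q ∧ p) = max(0, a+b−1) on (0.00, 0.15) = 0.00
  ((q ∨ t) ∨ p) ∨ ((t ∧ p) ∧ (q ∧ p)) = min(1, a+b) on (1.00, 0.00) = 1.00
  → value = 1.0000
|0.6700 − 1.0000| = 0.330

0.330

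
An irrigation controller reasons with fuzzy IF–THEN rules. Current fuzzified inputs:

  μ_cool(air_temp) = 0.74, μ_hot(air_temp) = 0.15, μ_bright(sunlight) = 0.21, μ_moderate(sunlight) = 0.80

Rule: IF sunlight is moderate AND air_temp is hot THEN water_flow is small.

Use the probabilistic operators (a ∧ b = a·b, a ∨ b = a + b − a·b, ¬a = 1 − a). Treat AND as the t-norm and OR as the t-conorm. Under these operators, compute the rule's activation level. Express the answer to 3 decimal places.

0.120

firing strength: moderate=0.80, hot=0.15; AND[a·b] → w = 0.1200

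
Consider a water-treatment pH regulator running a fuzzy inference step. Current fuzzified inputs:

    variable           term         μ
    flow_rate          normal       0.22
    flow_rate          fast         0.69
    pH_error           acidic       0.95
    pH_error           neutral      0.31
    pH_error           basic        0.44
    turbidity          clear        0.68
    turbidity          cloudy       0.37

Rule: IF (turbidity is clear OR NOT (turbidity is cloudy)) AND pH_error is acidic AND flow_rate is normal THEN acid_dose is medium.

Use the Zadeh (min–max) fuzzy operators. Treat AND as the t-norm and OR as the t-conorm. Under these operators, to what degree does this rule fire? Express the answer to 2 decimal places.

0.22

firing strength: (clear=0.68 OR ¬cloudy=1−0.37=0.63) = 0.68; AND[min(a, b)] with acidic=0.95, normal=0.22 → w = 0.22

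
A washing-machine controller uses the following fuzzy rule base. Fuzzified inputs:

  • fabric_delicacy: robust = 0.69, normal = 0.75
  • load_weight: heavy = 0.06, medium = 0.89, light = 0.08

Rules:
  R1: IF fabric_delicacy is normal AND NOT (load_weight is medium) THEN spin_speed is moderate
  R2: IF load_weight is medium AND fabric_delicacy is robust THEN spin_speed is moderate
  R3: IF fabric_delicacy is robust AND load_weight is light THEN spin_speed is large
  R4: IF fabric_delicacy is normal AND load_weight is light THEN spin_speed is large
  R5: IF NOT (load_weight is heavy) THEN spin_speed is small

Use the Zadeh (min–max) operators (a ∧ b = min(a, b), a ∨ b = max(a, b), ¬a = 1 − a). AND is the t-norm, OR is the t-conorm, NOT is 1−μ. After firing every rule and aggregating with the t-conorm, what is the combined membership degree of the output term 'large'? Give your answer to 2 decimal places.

R1: normal=0.75, ¬medium=1−0.89=0.11; AND[min(a, b)] → w = 0.11
R2: medium=0.89, robust=0.69; AND[min(a, b)] → w = 0.69
R3: robust=0.69, light=0.08; AND[min(a, b)] → w = 0.08
R4: normal=0.75, light=0.08; AND[min(a, b)] → w = 0.08
R5: ¬heavy=1−0.06=0.94 → w = 0.94
Rules with consequent 'large': {R3, R4} → strengths 0.08, 0.08
Aggregate via t-conorm [max(a, b)]: 0.08

0.08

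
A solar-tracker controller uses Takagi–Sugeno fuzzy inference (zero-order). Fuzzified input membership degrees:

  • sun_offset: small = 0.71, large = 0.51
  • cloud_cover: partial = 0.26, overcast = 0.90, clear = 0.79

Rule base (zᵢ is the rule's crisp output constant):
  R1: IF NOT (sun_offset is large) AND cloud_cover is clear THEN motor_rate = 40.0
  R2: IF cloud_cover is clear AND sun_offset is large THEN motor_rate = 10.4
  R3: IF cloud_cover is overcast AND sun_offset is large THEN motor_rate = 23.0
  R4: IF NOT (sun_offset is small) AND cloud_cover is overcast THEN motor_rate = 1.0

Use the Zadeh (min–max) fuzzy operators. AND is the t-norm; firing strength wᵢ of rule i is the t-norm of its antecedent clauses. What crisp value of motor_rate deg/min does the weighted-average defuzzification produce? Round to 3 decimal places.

20.513

R1 (z=40.0): ¬large=1−0.51=0.49, clear=0.79; AND[min(a, b)] → w = 0.49
R2 (z=10.4): clear=0.79, large=0.51; AND[min(a, b)] → w = 0.51
R3 (z=23.0): overcast=0.90, large=0.51; AND[min(a, b)] → w = 0.51
R4 (z=1.0): ¬small=1−0.71=0.29, overcast=0.90; AND[min(a, b)] → w = 0.29
Weighted average = (0.49·40.0 + 0.51·10.4 + 0.51·23.0 + 0.29·1.0) / (0.49 + 0.51 + 0.51 + 0.29)
  = 36.9240 / 1.8000 = 20.513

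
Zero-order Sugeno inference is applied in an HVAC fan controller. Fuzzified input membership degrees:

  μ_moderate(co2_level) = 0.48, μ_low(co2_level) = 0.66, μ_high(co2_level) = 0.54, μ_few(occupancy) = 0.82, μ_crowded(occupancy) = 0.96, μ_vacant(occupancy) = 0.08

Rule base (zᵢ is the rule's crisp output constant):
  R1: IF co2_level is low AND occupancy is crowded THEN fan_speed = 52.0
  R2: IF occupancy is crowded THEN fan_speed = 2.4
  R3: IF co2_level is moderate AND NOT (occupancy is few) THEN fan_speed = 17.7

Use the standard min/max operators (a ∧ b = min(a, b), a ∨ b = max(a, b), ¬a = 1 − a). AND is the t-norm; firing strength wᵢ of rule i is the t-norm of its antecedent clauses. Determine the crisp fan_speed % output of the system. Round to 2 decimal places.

22.12

R1 (z=52.0): low=0.66, crowded=0.96; AND[min(a, b)] → w = 0.66
R2 (z=2.4): crowded=0.96 → w = 0.96
R3 (z=17.7): moderate=0.48, ¬few=1−0.82=0.18; AND[min(a, b)] → w = 0.18
Weighted average = (0.66·52.0 + 0.96·2.4 + 0.18·17.7) / (0.66 + 0.96 + 0.18)
  = 39.8100 / 1.8000 = 22.12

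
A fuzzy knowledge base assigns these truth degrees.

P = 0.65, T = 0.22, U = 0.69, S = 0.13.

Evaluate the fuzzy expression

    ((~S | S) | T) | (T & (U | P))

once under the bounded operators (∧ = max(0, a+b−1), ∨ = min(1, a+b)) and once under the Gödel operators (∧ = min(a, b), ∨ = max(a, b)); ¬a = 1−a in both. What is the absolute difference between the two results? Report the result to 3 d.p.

Under bounded:
  ~S = 1 − 0.13 = 0.87
  ~S | S = min(1, a+b) on (0.87, 0.13) = 1.00
  (~S | S) | T = min(1, a+b) on (1.00, 0.22) = 1.00
  U | P = min(1, a+b) on (0.69, 0.65) = 1.00
  T & (U | P) = max(0, a+b−1) on (0.22, 1.00) = 0.22
  ((~S | S) | T) | (T & (U | P)) = min(1, a+b) on (1.00, 0.22) = 1.00
  → value = 1.0000
Under Gödel:
  ~S = 1 − 0.13 = 0.87
  ~S | S = max(a, b) on (0.87, 0.13) = 0.87
  (~S | S) | T = max(a, b) on (0.87, 0.22) = 0.87
  U | P = max(a, b) on (0.69, 0.65) = 0.69
  T & (U | P) = min(a, b) on (0.22, 0.69) = 0.22
  ((~S | S) | T) | (T & (U | P)) = max(a, b) on (0.87, 0.22) = 0.87
  → value = 0.8700
|1.0000 − 0.8700| = 0.130

0.130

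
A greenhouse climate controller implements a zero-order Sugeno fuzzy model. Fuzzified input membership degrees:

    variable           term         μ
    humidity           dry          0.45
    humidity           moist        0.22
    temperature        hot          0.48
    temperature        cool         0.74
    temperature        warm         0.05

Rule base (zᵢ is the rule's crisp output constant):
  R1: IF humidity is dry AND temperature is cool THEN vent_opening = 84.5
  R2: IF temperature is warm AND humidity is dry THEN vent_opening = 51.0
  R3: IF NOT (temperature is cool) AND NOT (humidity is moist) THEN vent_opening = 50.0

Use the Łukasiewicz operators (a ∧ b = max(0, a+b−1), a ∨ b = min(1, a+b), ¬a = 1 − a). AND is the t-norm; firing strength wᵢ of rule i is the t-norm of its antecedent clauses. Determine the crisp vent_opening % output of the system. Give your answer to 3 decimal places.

R1 (z=84.5): dry=0.45, cool=0.74; AND[max(0, a+b−1)] → w = 0.19
R2 (z=51.0): warm=0.05, dry=0.45; AND[max(0, a+b−1)] → w = 0.00
R3 (z=50.0): ¬cool=1−0.74=0.26, ¬moist=1−0.22=0.78; AND[max(0, a+b−1)] → w = 0.04
Weighted average = (0.19·84.5 + 0.00·51.0 + 0.04·50.0) / (0.19 + 0.00 + 0.04)
  = 18.0550 / 0.2300 = 78.500

78.500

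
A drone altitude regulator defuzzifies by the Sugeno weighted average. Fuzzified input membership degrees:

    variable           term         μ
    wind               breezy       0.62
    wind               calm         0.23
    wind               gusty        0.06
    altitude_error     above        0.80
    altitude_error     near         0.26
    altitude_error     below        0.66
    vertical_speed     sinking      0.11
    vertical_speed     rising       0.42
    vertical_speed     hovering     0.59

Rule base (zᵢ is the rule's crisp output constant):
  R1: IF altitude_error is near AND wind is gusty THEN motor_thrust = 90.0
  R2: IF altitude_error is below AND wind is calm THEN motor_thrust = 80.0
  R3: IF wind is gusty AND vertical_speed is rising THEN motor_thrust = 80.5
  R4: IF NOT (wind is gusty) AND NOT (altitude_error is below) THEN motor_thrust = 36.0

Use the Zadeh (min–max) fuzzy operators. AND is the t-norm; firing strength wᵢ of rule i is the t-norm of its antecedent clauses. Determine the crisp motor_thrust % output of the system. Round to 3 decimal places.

59.232

R1 (z=90.0): near=0.26, gusty=0.06; AND[min(a, b)] → w = 0.06
R2 (z=80.0): below=0.66, calm=0.23; AND[min(a, b)] → w = 0.23
R3 (z=80.5): gusty=0.06, rising=0.42; AND[min(a, b)] → w = 0.06
R4 (z=36.0): ¬gusty=1−0.06=0.94, ¬below=1−0.66=0.34; AND[min(a, b)] → w = 0.34
Weighted average = (0.06·90.0 + 0.23·80.0 + 0.06·80.5 + 0.34·36.0) / (0.06 + 0.23 + 0.06 + 0.34)
  = 40.8700 / 0.6900 = 59.232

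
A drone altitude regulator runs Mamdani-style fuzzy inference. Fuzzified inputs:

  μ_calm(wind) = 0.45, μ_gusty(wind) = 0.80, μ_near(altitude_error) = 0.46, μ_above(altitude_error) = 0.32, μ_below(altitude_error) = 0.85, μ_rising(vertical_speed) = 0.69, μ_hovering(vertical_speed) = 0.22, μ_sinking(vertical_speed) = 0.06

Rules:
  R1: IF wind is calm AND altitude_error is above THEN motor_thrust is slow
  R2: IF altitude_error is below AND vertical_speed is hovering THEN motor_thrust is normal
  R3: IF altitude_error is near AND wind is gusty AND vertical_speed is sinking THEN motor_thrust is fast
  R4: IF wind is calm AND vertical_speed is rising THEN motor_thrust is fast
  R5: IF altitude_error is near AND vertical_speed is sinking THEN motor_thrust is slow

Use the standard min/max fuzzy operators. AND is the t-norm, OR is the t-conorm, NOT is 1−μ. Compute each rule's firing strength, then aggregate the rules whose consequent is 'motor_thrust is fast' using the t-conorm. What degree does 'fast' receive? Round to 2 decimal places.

R1: calm=0.45, above=0.32; AND[min(a, b)] → w = 0.32
R2: below=0.85, hovering=0.22; AND[min(a, b)] → w = 0.22
R3: near=0.46, gusty=0.80, sinking=0.06; AND[min(a, b)] → w = 0.06
R4: calm=0.45, rising=0.69; AND[min(a, b)] → w = 0.45
R5: near=0.46, sinking=0.06; AND[min(a, b)] → w = 0.06
Rules with consequent 'fast': {R3, R4} → strengths 0.06, 0.45
Aggregate via t-conorm [max(a, b)]: 0.45

0.45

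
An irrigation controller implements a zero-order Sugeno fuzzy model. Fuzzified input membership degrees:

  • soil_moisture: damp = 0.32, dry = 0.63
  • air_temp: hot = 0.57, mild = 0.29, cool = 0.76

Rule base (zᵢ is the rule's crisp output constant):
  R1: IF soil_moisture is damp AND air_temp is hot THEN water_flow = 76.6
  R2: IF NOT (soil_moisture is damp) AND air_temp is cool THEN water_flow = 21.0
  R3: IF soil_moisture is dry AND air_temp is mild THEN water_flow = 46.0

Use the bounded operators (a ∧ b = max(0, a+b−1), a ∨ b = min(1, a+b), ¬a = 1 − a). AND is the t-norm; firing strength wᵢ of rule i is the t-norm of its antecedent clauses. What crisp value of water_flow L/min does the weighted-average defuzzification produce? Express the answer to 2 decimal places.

R1 (z=76.6): damp=0.32, hot=0.57; AND[max(0, a+b−1)] → w = 0.00
R2 (z=21.0): ¬damp=1−0.32=0.68, cool=0.76; AND[max(0, a+b−1)] → w = 0.44
R3 (z=46.0): dry=0.63, mild=0.29; AND[max(0, a+b−1)] → w = 0.00
Weighted average = (0.00·76.6 + 0.44·21.0 + 0.00·46.0) / (0.00 + 0.44 + 0.00)
  = 9.2400 / 0.4400 = 21.00

21.00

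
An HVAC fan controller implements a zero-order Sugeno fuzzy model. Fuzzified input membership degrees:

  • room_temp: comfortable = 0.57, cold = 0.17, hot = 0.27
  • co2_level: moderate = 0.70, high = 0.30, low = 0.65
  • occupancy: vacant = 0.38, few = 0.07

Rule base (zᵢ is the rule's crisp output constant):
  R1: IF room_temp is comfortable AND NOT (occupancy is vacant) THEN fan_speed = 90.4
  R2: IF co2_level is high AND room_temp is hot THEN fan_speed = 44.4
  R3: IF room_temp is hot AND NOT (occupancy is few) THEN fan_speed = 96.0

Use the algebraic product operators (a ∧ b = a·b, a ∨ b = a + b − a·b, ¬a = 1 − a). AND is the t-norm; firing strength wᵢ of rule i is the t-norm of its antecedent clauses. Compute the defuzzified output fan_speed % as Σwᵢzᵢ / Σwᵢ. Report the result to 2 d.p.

87.02

R1 (z=90.4): comfortable=0.57, ¬vacant=1−0.38=0.62; AND[a·b] → w = 0.3534
R2 (z=44.4): high=0.30, hot=0.27; AND[a·b] → w = 0.0810
R3 (z=96.0): hot=0.27, ¬few=1−0.07=0.93; AND[a·b] → w = 0.2511
Weighted average = (0.3534·90.4 + 0.0810·44.4 + 0.2511·96.0) / (0.3534 + 0.0810 + 0.2511)
  = 59.6494 / 0.6855 = 87.02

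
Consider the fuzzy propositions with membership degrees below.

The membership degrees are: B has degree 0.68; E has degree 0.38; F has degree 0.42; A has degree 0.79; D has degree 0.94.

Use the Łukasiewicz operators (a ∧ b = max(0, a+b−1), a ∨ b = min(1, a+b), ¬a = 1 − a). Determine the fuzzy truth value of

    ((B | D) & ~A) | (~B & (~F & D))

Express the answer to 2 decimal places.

0.21

B | D = min(1, a+b) on (0.68, 0.94) = 1.00
~A = 1 − 0.79 = 0.21
(B | D) & ~A = max(0, a+b−1) on (1.00, 0.21) = 0.21
~B = 1 − 0.68 = 0.32
~F = 1 − 0.42 = 0.58
~F & D = max(0, a+b−1) on (0.58, 0.94) = 0.52
~B & (~F & D) = max(0, a+b−1) on (0.32, 0.52) = 0.00
((B | D) & ~A) | (~B & (~F & D)) = min(1, a+b) on (0.21, 0.00) = 0.21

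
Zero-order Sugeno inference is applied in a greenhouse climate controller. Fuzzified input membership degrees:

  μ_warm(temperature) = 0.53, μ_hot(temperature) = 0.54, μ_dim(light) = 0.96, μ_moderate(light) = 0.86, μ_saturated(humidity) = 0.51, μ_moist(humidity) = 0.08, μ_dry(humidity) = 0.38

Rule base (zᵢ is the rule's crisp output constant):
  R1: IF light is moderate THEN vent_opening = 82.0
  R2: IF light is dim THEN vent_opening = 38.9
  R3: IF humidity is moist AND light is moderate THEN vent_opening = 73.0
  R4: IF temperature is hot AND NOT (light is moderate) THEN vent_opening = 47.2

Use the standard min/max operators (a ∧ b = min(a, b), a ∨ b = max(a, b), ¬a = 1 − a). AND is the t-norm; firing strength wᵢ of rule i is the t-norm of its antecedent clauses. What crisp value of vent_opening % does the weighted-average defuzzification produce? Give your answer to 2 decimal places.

58.98

R1 (z=82.0): moderate=0.86 → w = 0.86
R2 (z=38.9): dim=0.96 → w = 0.96
R3 (z=73.0): moist=0.08, moderate=0.86; AND[min(a, b)] → w = 0.08
R4 (z=47.2): hot=0.54, ¬moderate=1−0.86=0.14; AND[min(a, b)] → w = 0.14
Weighted average = (0.86·82.0 + 0.96·38.9 + 0.08·73.0 + 0.14·47.2) / (0.86 + 0.96 + 0.08 + 0.14)
  = 120.3120 / 2.0400 = 58.98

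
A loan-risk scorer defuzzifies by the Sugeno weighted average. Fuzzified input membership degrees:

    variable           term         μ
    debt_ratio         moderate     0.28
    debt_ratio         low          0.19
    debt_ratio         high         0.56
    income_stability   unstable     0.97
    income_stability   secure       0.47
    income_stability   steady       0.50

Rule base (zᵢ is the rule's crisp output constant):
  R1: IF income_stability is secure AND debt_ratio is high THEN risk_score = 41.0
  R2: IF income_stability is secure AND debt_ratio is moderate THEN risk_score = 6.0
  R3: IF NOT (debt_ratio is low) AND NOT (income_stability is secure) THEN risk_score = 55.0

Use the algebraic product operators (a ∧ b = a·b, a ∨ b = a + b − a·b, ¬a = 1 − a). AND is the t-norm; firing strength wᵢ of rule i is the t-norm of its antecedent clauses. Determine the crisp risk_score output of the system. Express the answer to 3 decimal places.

R1 (z=41.0): secure=0.47, high=0.56; AND[a·b] → w = 0.2632
R2 (z=6.0): secure=0.47, moderate=0.28; AND[a·b] → w = 0.1316
R3 (z=55.0): ¬low=1−0.19=0.81, ¬secure=1−0.47=0.53; AND[a·b] → w = 0.4293
Weighted average = (0.2632·41.0 + 0.1316·6.0 + 0.4293·55.0) / (0.2632 + 0.1316 + 0.4293)
  = 35.1923 / 0.8241 = 42.704

42.704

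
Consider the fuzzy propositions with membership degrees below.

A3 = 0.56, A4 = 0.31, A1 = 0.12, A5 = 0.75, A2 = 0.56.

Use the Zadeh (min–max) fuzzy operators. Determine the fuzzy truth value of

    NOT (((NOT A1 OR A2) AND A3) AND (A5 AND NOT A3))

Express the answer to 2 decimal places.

NOT A1 = 1 − 0.12 = 0.88
NOT A1 OR A2 = max(a, b) on (0.88, 0.56) = 0.88
(NOT A1 OR A2) AND A3 = min(a, b) on (0.88, 0.56) = 0.56
NOT A3 = 1 − 0.56 = 0.44
A5 AND NOT A3 = min(a, b) on (0.75, 0.44) = 0.44
((NOT A1 OR A2) AND A3) AND (A5 AND NOT A3) = min(a, b) on (0.56, 0.44) = 0.44
NOT (((NOT A1 OR A2) AND A3) AND (A5 AND NOT A3)) = 1 − 0.44 = 0.56

0.56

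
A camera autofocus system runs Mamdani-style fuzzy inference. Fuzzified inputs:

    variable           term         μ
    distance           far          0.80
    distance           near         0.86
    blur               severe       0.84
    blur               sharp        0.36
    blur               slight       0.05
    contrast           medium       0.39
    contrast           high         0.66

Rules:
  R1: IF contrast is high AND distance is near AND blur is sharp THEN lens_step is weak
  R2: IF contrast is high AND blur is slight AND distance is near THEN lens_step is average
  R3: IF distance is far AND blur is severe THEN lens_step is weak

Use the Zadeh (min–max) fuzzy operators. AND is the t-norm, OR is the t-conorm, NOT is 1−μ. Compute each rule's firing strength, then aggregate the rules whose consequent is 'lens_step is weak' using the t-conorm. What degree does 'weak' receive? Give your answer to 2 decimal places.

0.80

R1: high=0.66, near=0.86, sharp=0.36; AND[min(a, b)] → w = 0.36
R2: high=0.66, slight=0.05, near=0.86; AND[min(a, b)] → w = 0.05
R3: far=0.80, severe=0.84; AND[min(a, b)] → w = 0.80
Rules with consequent 'weak': {R1, R3} → strengths 0.36, 0.80
Aggregate via t-conorm [max(a, b)]: 0.80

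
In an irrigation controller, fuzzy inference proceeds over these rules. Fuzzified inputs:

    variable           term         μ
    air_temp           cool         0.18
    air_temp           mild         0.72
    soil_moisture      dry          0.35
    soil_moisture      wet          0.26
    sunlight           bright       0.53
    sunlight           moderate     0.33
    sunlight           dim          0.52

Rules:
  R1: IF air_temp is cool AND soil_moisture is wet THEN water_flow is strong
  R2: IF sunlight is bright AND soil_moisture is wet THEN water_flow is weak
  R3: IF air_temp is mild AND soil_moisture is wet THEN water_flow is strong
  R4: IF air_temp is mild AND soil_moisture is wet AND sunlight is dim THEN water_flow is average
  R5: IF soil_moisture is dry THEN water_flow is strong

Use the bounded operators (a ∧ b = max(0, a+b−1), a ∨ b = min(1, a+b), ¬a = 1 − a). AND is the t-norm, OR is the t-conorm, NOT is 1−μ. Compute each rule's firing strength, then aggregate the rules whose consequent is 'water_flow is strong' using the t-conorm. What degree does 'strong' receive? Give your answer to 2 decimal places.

0.35

R1: cool=0.18, wet=0.26; AND[max(0, a+b−1)] → w = 0.00
R2: bright=0.53, wet=0.26; AND[max(0, a+b−1)] → w = 0.00
R3: mild=0.72, wet=0.26; AND[max(0, a+b−1)] → w = 0.00
R4: mild=0.72, wet=0.26, dim=0.52; AND[max(0, a+b−1)] → w = 0.00
R5: dry=0.35 → w = 0.35
Rules with consequent 'strong': {R1, R3, R5} → strengths 0.00, 0.00, 0.35
Aggregate via t-conorm [min(1, a+b)]: 0.35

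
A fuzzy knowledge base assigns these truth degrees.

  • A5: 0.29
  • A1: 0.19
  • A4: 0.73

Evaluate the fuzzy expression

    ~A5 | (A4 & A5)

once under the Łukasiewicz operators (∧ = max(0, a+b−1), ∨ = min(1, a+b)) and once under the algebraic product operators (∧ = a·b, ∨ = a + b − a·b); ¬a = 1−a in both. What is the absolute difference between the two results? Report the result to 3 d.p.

0.041

Under Łukasiewicz:
  ~A5 = 1 − 0.29 = 0.71
  A4 & A5 = max(0, a+b−1) on (0.73, 0.29) = 0.02
  ~A5 | (A4 & A5) = min(1, a+b) on (0.71, 0.02) = 0.73
  → value = 0.7300
Under algebraic product:
  ~A5 = 1 − 0.2900 = 0.7100
  A4 & A5 = a·b on (0.7300, 0.2900) = 0.2117
  ~A5 | (A4 & A5) = a + b − a·b on (0.7100, 0.2117) = 0.7714
  → value = 0.7714
|0.7300 − 0.7714| = 0.041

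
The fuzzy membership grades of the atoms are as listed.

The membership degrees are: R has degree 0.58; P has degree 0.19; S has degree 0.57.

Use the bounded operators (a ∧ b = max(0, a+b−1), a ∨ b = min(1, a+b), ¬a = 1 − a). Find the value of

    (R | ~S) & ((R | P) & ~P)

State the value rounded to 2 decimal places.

0.58

~S = 1 − 0.57 = 0.43
R | ~S = min(1, a+b) on (0.58, 0.43) = 1.00
R | P = min(1, a+b) on (0.58, 0.19) = 0.77
~P = 1 − 0.19 = 0.81
(R | P) & ~P = max(0, a+b−1) on (0.77, 0.81) = 0.58
(R | ~S) & ((R | P) & ~P) = max(0, a+b−1) on (1.00, 0.58) = 0.58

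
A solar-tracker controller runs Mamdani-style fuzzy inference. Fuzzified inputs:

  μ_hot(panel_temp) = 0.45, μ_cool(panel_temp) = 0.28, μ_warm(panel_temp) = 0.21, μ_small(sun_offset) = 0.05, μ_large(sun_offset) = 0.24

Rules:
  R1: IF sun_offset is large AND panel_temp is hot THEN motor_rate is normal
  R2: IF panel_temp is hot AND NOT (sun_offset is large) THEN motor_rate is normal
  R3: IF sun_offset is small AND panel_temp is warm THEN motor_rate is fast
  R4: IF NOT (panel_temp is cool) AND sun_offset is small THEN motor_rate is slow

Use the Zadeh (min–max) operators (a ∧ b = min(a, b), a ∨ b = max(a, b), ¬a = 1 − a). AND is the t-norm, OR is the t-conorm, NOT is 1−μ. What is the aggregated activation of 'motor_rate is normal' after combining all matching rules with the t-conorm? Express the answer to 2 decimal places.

R1: large=0.24, hot=0.45; AND[min(a, b)] → w = 0.24
R2: hot=0.45, ¬large=1−0.24=0.76; AND[min(a, b)] → w = 0.45
R3: small=0.05, warm=0.21; AND[min(a, b)] → w = 0.05
R4: ¬cool=1−0.28=0.72, small=0.05; AND[min(a, b)] → w = 0.05
Rules with consequent 'normal': {R1, R2} → strengths 0.24, 0.45
Aggregate via t-conorm [max(a, b)]: 0.45

0.45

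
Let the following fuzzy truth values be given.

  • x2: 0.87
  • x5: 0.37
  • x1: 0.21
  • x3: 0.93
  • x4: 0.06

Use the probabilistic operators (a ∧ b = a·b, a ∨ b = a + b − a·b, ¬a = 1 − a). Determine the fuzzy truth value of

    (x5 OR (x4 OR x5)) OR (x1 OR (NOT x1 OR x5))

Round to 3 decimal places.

x4 OR x5 = a + b − a·b on (0.0600, 0.3700) = 0.4078
x5 OR (x4 OR x5) = a + b − a·b on (0.3700, 0.4078) = 0.6269
NOT x1 = 1 − 0.2100 = 0.7900
NOT x1 OR x5 = a + b − a·b on (0.7900, 0.3700) = 0.8677
x1 OR (NOT x1 OR x5) = a + b − a·b on (0.2100, 0.8677) = 0.8955
(x5 OR (x4 OR x5)) OR (x1 OR (NOT x1 OR x5)) = a + b − a·b on (0.6269, 0.8955) = 0.9610

0.961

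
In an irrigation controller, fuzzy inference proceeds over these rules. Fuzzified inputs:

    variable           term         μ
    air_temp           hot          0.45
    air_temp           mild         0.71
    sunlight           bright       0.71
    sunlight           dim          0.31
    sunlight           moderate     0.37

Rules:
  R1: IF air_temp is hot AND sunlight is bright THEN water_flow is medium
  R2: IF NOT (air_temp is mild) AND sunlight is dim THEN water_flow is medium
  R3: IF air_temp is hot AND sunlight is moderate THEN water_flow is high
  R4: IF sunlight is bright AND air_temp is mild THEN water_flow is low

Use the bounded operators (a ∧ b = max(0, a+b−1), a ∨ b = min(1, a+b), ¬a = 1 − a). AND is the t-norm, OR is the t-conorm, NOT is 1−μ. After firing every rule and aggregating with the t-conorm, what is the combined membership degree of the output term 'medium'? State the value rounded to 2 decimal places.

R1: hot=0.45, bright=0.71; AND[max(0, a+b−1)] → w = 0.16
R2: ¬mild=1−0.71=0.29, dim=0.31; AND[max(0, a+b−1)] → w = 0.00
R3: hot=0.45, moderate=0.37; AND[max(0, a+b−1)] → w = 0.00
R4: bright=0.71, mild=0.71; AND[max(0, a+b−1)] → w = 0.42
Rules with consequent 'medium': {R1, R2} → strengths 0.16, 0.00
Aggregate via t-conorm [min(1, a+b)]: 0.16

0.16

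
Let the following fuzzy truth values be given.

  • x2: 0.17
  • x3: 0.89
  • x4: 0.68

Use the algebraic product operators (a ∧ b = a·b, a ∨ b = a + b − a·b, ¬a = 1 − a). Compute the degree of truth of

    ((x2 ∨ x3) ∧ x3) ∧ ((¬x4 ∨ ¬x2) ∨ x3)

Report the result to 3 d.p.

x2 ∨ x3 = a + b − a·b on (0.1700, 0.8900) = 0.9087
(x2 ∨ x3) ∧ x3 = a·b on (0.9087, 0.8900) = 0.8087
¬x4 = 1 − 0.6800 = 0.3200
¬x2 = 1 − 0.1700 = 0.8300
¬x4 ∨ ¬x2 = a + b − a·b on (0.3200, 0.8300) = 0.8844
(¬x4 ∨ ¬x2) ∨ x3 = a + b − a·b on (0.8844, 0.8900) = 0.9873
((x2 ∨ x3) ∧ x3) ∧ ((¬x4 ∨ ¬x2) ∨ x3) = a·b on (0.8087, 0.9873) = 0.7985

0.798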